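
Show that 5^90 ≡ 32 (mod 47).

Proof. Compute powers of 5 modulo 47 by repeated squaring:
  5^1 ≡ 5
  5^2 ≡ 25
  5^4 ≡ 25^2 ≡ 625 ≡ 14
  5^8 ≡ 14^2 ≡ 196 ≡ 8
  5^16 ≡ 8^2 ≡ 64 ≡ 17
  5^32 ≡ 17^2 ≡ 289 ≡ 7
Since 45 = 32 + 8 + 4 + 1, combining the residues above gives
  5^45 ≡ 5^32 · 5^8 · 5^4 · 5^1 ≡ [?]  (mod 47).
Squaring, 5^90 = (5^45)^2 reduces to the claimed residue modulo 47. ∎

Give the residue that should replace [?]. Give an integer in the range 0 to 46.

19

5^32 · 5^8 · 5^4 · 5^1 ≡ 7 · 8 · 14 · 5 = 3920.
3920 mod 47 = 19, so 5^45 ≡ 19 (mod 47).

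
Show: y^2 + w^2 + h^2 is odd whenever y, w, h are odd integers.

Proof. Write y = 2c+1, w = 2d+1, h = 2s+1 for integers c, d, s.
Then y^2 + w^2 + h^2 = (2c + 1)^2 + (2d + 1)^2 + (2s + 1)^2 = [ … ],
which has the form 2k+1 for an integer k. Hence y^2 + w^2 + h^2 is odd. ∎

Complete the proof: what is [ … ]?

2(2c^2 + 2c + 2d^2 + 2d + 2s^2 + 2s + 1) + 1

Expanding: (2c + 1)^2 + (2d + 1)^2 + (2s + 1)^2 = 4c^2 + 4c + 4d^2 + 4d + 4s^2 + 4s + 3.
Every term except the constant is even, so this is 2(2c^2 + 2c + 2d^2 + 2d + 2s^2 + 2s + 1) + 1,
and 2c^2 + 2c + 2d^2 + 2d + 2s^2 + 2s + 1 ∈ ℤ gives the required form.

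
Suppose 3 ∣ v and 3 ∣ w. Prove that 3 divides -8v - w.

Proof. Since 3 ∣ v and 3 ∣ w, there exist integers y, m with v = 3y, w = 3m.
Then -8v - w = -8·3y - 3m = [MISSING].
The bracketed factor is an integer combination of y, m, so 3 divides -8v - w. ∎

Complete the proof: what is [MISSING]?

3(-m - 8y)

Pull the common 3 out of every term: -8·3y - 3m = 3(-m - 8y).
-m - 8y is an integer, which exhibits the divisibility.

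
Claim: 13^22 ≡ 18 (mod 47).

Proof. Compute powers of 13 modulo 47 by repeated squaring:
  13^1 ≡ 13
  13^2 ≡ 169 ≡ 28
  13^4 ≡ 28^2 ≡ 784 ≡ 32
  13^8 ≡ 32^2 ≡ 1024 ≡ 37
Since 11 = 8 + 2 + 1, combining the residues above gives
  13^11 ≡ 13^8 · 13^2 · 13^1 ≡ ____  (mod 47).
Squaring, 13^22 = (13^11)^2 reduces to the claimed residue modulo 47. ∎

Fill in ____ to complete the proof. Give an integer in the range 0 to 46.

26

Multiply the listed residues: 37 · 28 · 13 = 1036 → 13468.
Reducing modulo 47: 13468 = 286·47 + 26, so 13^11 ≡ 26.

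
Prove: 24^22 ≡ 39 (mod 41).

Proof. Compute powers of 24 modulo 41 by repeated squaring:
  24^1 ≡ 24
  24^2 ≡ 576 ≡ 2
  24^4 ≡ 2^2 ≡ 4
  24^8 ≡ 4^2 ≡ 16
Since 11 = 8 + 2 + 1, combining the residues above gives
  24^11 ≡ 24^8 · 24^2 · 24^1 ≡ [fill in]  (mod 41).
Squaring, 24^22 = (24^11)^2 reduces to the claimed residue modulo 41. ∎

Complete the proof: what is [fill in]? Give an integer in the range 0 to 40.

Multiply the listed residues: 16 · 2 · 24 = 32 → 768.
Reducing modulo 41: 768 = 18·41 + 30, so 24^11 ≡ 30.

30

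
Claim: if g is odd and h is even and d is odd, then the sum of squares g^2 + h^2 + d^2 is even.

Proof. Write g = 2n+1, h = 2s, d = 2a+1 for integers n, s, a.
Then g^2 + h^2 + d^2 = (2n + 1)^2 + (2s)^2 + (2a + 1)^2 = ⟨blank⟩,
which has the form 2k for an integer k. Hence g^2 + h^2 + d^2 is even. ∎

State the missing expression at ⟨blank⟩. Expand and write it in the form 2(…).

Expanding: (2n + 1)^2 + (2s)^2 + (2a + 1)^2 = 4a^2 + 4a + 4n^2 + 4n + 4s^2 + 2.
Every term is even; pulling out the factor of 2 gives 2(2a^2 + 2a + 2n^2 + 2n + 2s^2 + 1).

2(2a^2 + 2a + 2n^2 + 2n + 2s^2 + 1)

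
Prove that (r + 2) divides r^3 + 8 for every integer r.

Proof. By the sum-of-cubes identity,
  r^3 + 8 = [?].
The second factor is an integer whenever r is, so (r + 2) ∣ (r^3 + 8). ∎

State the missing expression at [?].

a^3 + b^3 = (a + b)(a^2 - ab + b^2). With a = r, b = 2:
r^3 + 8 = (r + 2)(r^2 - 2r + 4).

(r + 2)(r^2 - 2r + 4)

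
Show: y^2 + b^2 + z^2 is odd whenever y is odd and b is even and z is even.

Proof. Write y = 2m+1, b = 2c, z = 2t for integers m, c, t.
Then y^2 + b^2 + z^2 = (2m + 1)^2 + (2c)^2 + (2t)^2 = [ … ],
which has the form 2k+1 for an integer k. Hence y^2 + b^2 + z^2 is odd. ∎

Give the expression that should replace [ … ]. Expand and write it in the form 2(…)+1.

(2m + 1)^2 + (2c)^2 + (2t)^2 = 4c^2 + 4m^2 + 4m + 4t^2 + 1
= 2(2c^2 + 2m^2 + 2m + 2t^2) + 1.
Since 2c^2 + 2m^2 + 2m + 2t^2 is an integer, the sum of squares is of the form 2k+1 for an integer k.

2(2c^2 + 2m^2 + 2m + 2t^2) + 1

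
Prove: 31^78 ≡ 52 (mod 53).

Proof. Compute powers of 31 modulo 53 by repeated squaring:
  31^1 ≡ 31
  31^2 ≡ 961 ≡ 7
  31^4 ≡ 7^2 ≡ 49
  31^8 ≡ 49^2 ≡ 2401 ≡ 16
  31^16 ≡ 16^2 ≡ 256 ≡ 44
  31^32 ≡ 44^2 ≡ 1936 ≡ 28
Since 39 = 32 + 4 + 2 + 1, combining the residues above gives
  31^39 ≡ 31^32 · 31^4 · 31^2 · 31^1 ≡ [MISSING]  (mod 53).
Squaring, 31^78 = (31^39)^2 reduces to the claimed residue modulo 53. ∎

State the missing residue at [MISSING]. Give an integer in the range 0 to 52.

23

31^32 · 31^4 · 31^2 · 31^1 ≡ 28 · 49 · 7 · 31 = 297724.
297724 mod 53 = 23, so 31^39 ≡ 23 (mod 53).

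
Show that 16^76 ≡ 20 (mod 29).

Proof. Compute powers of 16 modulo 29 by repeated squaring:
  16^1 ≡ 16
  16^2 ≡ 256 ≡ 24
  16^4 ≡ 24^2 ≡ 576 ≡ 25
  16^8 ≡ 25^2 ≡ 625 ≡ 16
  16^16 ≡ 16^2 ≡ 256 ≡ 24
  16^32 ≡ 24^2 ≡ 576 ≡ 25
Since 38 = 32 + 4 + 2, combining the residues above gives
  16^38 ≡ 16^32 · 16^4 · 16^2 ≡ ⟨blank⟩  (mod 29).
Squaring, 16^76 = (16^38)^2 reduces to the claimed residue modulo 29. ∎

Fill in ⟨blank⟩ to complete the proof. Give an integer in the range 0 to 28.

7

16^32 · 16^4 · 16^2 ≡ 25 · 25 · 24 = 15000.
15000 mod 29 = 7, so 16^38 ≡ 7 (mod 29).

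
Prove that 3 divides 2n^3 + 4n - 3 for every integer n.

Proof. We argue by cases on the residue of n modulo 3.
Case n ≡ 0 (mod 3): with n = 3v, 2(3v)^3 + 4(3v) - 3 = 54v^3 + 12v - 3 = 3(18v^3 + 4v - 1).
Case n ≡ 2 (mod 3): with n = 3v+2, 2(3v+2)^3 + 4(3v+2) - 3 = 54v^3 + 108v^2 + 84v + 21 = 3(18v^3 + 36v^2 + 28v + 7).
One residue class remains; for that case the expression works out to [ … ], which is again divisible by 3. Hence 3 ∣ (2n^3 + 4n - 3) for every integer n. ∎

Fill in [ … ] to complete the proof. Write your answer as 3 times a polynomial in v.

The residues treated are {0, 2}, so the missing case is n ≡ 1 (mod 3); write n = 3v+1.
Then 2(3v+1)^3 + 4(3v+1) - 3 = 54v^3 + 54v^2 + 30v + 3 = 3(18v^3 + 18v^2 + 10v + 1).

3(18v^3 + 18v^2 + 10v + 1)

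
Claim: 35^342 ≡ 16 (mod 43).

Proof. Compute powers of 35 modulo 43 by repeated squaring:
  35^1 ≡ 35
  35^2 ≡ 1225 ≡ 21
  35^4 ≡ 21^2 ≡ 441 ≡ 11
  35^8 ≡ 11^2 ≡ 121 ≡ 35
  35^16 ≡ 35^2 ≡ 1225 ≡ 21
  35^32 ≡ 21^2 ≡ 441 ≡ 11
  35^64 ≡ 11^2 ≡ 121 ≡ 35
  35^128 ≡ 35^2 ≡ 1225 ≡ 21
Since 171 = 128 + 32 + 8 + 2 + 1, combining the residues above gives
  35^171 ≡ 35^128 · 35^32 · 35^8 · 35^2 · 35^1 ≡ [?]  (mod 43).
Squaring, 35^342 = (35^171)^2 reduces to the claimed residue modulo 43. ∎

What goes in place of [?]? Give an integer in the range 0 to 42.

35^128 · 35^32 · 35^8 · 35^2 · 35^1 ≡ 21 · 11 · 35 · 21 · 35 = 5942475.
5942475 mod 43 = 4, so 35^171 ≡ 4 (mod 43).

4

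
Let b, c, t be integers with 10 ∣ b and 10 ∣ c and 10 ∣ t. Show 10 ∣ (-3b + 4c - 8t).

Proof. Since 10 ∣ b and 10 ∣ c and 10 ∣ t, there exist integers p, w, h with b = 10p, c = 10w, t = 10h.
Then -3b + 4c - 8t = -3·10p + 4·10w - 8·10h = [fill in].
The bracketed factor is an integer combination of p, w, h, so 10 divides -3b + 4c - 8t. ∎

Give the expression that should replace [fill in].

10(-8h - 3p + 4w)

Each term has a factor of 10: -3·10p + 4·10w - 8·10h = 10·(-8h - 3p + 4w).
Since -8h - 3p + 4w is an integer, 10 ∣ (-3b + 4c - 8t).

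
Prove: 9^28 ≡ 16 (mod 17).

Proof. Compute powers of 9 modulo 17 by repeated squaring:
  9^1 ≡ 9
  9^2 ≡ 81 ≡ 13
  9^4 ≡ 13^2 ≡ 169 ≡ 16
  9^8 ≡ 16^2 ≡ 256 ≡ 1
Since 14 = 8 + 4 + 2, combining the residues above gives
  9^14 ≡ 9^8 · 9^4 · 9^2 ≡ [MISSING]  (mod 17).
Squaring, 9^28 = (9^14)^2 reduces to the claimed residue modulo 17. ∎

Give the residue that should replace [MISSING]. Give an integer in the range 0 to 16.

4

9^8 · 9^4 · 9^2 ≡ 1 · 16 · 13 = 208.
208 mod 17 = 4, so 9^14 ≡ 4 (mod 17).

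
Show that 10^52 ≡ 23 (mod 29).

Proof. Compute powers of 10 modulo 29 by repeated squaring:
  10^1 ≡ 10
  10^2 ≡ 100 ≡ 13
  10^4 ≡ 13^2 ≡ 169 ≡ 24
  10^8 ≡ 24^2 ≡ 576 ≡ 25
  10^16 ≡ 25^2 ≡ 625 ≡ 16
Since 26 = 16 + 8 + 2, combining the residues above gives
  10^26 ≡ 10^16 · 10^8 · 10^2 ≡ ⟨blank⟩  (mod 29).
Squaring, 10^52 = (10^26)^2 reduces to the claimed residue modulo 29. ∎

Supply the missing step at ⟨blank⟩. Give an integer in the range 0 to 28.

10^16 · 10^8 · 10^2 ≡ 16 · 25 · 13 = 5200.
5200 mod 29 = 9, so 10^26 ≡ 9 (mod 29).

9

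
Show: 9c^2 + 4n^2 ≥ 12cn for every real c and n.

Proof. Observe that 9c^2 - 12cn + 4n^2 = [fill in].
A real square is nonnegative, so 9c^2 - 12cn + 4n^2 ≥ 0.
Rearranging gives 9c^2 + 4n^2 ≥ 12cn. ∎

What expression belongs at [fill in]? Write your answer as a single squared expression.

The leading and trailing coefficients are 3^2 and 2^2, and 12 = 2·3·2, so the trinomial is (3c - 2n)^2.
Hence 9c^2 - 12cn + 4n^2 ≥ 0.

(3c - 2n)^2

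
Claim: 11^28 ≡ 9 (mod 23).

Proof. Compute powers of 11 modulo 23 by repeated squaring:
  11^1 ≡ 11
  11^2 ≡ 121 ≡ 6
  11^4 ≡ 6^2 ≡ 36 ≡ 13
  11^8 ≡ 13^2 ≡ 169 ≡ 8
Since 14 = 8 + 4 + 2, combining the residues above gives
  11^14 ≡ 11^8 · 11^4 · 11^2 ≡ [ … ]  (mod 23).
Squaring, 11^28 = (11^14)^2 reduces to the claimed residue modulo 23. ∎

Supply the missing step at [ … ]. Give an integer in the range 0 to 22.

3

11^8 · 11^4 · 11^2 ≡ 8 · 13 · 6 = 624.
624 mod 23 = 3, so 11^14 ≡ 3 (mod 23).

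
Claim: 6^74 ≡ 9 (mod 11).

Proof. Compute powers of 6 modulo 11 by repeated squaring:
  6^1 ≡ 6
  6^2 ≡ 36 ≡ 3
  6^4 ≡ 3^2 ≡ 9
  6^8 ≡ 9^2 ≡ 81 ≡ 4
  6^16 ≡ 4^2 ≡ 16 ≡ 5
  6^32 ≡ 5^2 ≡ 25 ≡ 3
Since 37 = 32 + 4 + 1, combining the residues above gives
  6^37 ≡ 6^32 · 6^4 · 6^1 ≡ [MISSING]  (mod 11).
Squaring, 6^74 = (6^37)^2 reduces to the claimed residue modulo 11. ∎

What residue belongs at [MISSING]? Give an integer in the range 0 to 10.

6^32 · 6^4 · 6^1 ≡ 3 · 9 · 6 = 162.
162 mod 11 = 8, so 6^37 ≡ 8 (mod 11).

8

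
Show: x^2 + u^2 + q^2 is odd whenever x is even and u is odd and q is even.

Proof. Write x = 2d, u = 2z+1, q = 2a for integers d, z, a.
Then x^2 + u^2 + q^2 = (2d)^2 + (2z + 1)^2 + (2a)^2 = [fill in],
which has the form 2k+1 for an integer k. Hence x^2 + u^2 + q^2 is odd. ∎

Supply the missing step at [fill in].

2(2a^2 + 2d^2 + 2z^2 + 2z) + 1

(2d)^2 + (2z + 1)^2 + (2a)^2 = 4a^2 + 4d^2 + 4z^2 + 4z + 1
= 2(2a^2 + 2d^2 + 2z^2 + 2z) + 1.
Since 2a^2 + 2d^2 + 2z^2 + 2z is an integer, the sum of squares is of the form 2k+1 for an integer k.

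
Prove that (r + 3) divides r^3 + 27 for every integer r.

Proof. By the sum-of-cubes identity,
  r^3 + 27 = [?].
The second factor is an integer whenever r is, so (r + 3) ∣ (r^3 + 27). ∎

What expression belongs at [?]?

(r + 3)(r^2 - 3r + 9)

a^3 + b^3 = (a + b)(a^2 - ab + b^2). With a = r, b = 3:
r^3 + 27 = (r + 3)(r^2 - 3r + 9).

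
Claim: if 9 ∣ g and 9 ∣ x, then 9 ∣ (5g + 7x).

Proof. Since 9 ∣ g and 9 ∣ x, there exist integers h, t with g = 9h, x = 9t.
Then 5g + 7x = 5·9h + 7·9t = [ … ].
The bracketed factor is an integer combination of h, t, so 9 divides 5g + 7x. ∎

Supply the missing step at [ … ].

Pull the common 9 out of every term: 5·9h + 7·9t = 9(5h + 7t).
5h + 7t is an integer, which exhibits the divisibility.

9(5h + 7t)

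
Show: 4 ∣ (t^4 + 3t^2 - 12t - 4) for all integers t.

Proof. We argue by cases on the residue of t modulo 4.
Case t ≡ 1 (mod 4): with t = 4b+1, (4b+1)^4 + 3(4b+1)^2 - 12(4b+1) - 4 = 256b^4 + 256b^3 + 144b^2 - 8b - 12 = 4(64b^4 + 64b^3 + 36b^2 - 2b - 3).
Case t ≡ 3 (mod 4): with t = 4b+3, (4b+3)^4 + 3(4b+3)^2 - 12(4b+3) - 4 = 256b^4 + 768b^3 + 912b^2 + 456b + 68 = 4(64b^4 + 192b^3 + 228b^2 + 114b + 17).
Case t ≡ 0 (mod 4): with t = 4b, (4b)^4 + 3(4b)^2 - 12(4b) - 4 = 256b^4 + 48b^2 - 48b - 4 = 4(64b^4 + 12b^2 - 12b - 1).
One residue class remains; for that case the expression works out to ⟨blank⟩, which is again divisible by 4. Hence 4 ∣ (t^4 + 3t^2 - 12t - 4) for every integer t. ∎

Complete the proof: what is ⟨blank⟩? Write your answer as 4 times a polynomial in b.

The residues treated are {1, 3, 0}, so the missing case is t ≡ 2 (mod 4); write t = 4b+2.
Then (4b+2)^4 + 3(4b+2)^2 - 12(4b+2) - 4 = 256b^4 + 512b^3 + 432b^2 + 128b = 4(64b^4 + 128b^3 + 108b^2 + 32b).

4(64b^4 + 128b^3 + 108b^2 + 32b)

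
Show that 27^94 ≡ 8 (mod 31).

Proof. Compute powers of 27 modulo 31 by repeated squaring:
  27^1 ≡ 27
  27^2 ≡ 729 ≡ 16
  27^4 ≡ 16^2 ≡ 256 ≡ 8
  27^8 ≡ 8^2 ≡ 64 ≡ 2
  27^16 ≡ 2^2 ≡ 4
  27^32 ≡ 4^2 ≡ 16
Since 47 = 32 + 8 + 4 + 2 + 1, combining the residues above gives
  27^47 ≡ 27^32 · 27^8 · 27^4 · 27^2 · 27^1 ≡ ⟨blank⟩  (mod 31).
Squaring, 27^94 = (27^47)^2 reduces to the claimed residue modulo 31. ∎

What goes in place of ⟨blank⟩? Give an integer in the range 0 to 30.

15

27^32 · 27^8 · 27^4 · 27^2 · 27^1 ≡ 16 · 2 · 8 · 16 · 27 = 110592.
110592 mod 31 = 15, so 27^47 ≡ 15 (mod 31).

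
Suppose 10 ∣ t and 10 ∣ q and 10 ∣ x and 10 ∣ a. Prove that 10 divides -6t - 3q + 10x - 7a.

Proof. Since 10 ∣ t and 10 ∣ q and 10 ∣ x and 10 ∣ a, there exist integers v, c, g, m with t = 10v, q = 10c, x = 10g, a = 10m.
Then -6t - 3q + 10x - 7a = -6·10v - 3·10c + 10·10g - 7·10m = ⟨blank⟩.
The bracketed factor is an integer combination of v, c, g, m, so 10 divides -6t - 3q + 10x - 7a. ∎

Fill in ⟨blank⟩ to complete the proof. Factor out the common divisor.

10(-3c + 10g - 7m - 6v)

Each term has a factor of 10: -6·10v - 3·10c + 10·10g - 7·10m = 10·(-3c + 10g - 7m - 6v).
Since -3c + 10g - 7m - 6v is an integer, 10 ∣ (-6t - 3q + 10x - 7a).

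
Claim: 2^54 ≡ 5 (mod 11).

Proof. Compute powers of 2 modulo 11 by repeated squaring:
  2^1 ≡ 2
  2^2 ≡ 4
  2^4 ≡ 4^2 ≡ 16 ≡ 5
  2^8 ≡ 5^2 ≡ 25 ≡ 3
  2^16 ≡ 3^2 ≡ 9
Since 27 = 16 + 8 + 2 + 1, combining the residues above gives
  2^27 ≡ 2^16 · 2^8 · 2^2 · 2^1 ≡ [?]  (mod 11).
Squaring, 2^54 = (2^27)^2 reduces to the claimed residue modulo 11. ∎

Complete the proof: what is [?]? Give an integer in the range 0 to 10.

7

2^16 · 2^8 · 2^2 · 2^1 ≡ 9 · 3 · 4 · 2 = 216.
216 mod 11 = 7, so 2^27 ≡ 7 (mod 11).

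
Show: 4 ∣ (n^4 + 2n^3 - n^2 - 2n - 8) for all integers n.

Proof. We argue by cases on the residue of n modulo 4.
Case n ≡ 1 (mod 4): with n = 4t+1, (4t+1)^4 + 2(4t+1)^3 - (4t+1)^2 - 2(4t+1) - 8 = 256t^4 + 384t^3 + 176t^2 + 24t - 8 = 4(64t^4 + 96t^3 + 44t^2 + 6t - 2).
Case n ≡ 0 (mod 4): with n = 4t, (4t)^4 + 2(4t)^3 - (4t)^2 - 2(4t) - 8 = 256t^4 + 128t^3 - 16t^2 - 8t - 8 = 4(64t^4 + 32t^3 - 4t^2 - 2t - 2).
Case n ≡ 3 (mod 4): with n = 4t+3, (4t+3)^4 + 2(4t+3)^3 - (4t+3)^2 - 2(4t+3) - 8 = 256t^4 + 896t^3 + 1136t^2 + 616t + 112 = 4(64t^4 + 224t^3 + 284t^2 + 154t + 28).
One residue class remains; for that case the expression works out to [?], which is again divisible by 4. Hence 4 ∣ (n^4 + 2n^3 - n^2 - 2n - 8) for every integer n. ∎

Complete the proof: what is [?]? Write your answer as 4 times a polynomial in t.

4(64t^4 + 160t^3 + 140t^2 + 50t + 4)

The residues treated are {1, 0, 3}, so the missing case is n ≡ 2 (mod 4); write n = 4t+2.
Then (4t+2)^4 + 2(4t+2)^3 - (4t+2)^2 - 2(4t+2) - 8 = 256t^4 + 640t^3 + 560t^2 + 200t + 16 = 4(64t^4 + 160t^3 + 140t^2 + 50t + 4).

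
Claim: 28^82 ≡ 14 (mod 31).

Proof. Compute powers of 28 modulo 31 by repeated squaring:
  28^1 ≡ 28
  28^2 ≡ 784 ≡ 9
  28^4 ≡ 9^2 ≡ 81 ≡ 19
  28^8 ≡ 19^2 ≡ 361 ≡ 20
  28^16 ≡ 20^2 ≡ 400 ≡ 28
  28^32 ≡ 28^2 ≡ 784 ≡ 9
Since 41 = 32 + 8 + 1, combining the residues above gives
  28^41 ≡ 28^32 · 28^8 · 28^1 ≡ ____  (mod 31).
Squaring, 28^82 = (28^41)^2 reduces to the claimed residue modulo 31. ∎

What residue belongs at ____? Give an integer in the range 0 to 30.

28^32 · 28^8 · 28^1 ≡ 9 · 20 · 28 = 5040.
5040 mod 31 = 18, so 28^41 ≡ 18 (mod 31).

18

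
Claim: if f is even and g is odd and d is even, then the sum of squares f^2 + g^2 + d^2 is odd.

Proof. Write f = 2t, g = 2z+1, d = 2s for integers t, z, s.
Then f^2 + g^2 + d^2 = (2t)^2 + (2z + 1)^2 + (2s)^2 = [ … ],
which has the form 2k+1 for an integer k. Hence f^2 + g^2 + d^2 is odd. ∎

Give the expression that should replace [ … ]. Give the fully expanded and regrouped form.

2(2s^2 + 2t^2 + 2z^2 + 2z) + 1

(2t)^2 + (2z + 1)^2 + (2s)^2 = 4s^2 + 4t^2 + 4z^2 + 4z + 1
= 2(2s^2 + 2t^2 + 2z^2 + 2z) + 1.
Since 2s^2 + 2t^2 + 2z^2 + 2z is an integer, the sum of squares is of the form 2k+1 for an integer k.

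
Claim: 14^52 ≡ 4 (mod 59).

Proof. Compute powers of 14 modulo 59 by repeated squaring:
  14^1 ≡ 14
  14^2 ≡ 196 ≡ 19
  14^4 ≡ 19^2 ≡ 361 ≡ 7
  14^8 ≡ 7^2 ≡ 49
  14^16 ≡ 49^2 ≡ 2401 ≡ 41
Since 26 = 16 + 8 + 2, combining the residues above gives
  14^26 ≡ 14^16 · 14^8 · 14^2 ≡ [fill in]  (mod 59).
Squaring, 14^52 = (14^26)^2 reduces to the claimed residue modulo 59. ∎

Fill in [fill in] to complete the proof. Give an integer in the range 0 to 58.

14^16 · 14^8 · 14^2 ≡ 41 · 49 · 19 = 38171.
38171 mod 59 = 57, so 14^26 ≡ 57 (mod 59).

57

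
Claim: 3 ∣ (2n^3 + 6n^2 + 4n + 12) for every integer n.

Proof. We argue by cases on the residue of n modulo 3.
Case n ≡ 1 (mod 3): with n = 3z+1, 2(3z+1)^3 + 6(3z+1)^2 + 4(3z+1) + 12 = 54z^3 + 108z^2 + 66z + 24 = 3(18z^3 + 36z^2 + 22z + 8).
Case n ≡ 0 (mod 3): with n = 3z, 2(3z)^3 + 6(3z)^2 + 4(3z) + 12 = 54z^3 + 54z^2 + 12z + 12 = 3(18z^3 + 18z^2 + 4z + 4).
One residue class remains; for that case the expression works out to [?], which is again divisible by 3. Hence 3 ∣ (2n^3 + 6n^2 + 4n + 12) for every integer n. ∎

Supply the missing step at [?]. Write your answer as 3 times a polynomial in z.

Only n ≡ 2 (mod 3) is unaccounted for. Put n = 3z+2:
2(3z+2)^3 + 6(3z+2)^2 + 4(3z+2) + 12 expands to 54z^3 + 162z^2 + 156z + 60,
and factoring out 3 leaves 3(18z^3 + 54z^2 + 52z + 20).

3(18z^3 + 54z^2 + 52z + 20)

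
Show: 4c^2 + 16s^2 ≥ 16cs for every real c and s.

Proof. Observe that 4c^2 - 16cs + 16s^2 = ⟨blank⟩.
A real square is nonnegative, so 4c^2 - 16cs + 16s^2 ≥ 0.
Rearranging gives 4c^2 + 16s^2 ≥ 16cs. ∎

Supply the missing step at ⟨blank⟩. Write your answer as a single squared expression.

(2c - 4s)^2

The leading and trailing coefficients are 2^2 and 4^2, and 16 = 2·2·4, so the trinomial is (2c - 4s)^2.
Hence 4c^2 - 16cs + 16s^2 ≥ 0.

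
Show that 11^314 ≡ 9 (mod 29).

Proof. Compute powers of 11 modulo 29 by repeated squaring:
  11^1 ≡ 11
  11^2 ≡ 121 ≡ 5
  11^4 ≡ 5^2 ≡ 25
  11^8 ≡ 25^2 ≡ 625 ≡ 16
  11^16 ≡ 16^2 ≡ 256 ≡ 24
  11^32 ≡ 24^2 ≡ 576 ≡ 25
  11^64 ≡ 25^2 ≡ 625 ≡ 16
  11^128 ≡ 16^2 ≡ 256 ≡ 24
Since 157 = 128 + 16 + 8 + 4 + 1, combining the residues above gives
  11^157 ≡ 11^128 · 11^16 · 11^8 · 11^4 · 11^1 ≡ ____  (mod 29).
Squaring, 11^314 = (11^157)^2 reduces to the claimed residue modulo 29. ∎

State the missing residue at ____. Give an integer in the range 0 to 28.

Multiply the listed residues: 24 · 24 · 16 · 25 · 11 = 576 → 9216 → 230400 → 2534400.
Reducing modulo 29: 2534400 = 87393·29 + 3, so 11^157 ≡ 3.

3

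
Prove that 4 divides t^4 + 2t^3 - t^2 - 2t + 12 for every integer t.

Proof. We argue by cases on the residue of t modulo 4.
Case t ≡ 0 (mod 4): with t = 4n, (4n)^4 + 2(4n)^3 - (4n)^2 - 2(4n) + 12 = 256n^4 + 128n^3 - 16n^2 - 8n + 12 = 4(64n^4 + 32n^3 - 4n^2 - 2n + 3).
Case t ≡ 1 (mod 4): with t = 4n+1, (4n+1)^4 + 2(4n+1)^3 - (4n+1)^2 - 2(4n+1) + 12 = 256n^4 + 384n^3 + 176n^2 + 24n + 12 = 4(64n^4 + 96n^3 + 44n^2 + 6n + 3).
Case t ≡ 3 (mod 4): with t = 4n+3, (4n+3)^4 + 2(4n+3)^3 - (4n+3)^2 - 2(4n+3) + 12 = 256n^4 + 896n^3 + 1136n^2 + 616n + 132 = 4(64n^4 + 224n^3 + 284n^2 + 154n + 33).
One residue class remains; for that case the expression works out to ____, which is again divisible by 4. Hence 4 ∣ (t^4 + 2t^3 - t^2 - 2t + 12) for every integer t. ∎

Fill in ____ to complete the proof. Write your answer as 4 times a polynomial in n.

4(64n^4 + 160n^3 + 140n^2 + 50n + 9)

Only t ≡ 2 (mod 4) is unaccounted for. Put t = 4n+2:
(4n+2)^4 + 2(4n+2)^3 - (4n+2)^2 - 2(4n+2) + 12 expands to 256n^4 + 640n^3 + 560n^2 + 200n + 36,
and factoring out 4 leaves 4(64n^4 + 160n^3 + 140n^2 + 50n + 9).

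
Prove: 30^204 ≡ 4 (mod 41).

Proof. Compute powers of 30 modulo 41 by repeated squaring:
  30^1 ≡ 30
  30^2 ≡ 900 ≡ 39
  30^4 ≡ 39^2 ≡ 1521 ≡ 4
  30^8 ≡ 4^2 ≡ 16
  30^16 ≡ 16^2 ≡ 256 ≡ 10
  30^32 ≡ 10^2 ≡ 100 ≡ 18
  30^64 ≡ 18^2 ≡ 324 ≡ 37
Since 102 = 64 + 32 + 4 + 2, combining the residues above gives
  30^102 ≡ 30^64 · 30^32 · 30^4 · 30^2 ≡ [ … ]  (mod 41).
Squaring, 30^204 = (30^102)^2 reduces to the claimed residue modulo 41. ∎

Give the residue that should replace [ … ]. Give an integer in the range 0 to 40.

2

30^64 · 30^32 · 30^4 · 30^2 ≡ 37 · 18 · 4 · 39 = 103896.
103896 mod 41 = 2, so 30^102 ≡ 2 (mod 41).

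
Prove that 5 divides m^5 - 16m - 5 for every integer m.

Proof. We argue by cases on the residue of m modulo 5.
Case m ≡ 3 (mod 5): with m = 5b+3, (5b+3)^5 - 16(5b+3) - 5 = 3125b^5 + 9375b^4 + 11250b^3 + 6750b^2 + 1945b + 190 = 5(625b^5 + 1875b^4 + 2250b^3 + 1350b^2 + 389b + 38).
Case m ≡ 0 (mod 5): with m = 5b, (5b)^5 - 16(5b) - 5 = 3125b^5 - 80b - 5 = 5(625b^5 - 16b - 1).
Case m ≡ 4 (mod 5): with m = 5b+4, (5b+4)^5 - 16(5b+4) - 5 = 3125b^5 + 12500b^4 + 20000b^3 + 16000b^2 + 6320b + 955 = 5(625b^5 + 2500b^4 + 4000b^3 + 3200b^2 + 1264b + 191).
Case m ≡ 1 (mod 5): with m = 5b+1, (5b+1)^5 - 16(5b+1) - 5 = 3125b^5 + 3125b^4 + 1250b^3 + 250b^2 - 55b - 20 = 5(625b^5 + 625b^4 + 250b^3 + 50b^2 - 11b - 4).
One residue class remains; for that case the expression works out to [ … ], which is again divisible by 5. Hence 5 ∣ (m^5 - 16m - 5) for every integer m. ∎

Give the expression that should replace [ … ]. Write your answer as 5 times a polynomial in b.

5(625b^5 + 1250b^4 + 1000b^3 + 400b^2 + 64b - 1)

Only m ≡ 2 (mod 5) is unaccounted for. Put m = 5b+2:
(5b+2)^5 - 16(5b+2) - 5 expands to 3125b^5 + 6250b^4 + 5000b^3 + 2000b^2 + 320b - 5,
and factoring out 5 leaves 5(625b^5 + 1250b^4 + 1000b^3 + 400b^2 + 64b - 1).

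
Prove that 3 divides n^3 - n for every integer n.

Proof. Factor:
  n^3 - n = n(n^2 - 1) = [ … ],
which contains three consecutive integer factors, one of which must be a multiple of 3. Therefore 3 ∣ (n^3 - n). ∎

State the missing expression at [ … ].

(n - 1)n(n + 1)

n(n^2 - 1) = n(n - 1)(n + 1) = (n - 1)n(n + 1).
These three factors are consecutive integers, so their product is divisible by 3.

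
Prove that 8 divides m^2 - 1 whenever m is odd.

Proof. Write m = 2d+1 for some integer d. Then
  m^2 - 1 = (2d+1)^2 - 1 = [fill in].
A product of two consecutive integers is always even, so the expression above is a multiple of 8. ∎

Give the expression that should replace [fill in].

4d(d + 1)

(2d+1)^2 - 1 = 4d^2 + 4d + 1 - 1 = 4d^2 + 4d = 4d(d+1).
Since d and d+1 are consecutive, d(d+1) is even, and 4·(even) is a multiple of 8.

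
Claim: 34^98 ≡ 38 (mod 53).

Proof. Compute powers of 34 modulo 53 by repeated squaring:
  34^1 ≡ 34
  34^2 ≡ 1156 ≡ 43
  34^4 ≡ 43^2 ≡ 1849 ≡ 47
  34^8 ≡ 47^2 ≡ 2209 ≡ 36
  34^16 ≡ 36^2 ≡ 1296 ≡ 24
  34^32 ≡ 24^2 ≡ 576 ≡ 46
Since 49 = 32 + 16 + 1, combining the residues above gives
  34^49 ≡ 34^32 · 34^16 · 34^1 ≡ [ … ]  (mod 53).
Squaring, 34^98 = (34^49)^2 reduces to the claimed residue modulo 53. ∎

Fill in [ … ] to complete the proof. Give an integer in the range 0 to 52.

12

34^32 · 34^16 · 34^1 ≡ 46 · 24 · 34 = 37536.
37536 mod 53 = 12, so 34^49 ≡ 12 (mod 53).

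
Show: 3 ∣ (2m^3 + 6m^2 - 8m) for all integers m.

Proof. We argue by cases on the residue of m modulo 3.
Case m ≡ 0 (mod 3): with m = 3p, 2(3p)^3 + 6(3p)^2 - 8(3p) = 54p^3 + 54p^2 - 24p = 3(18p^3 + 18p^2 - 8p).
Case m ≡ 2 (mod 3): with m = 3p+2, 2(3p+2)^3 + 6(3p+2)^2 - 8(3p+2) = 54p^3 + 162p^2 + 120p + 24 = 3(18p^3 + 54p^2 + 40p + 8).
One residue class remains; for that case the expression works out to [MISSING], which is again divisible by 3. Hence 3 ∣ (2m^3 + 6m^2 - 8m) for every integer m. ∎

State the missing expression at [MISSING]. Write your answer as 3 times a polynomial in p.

3(18p^3 + 36p^2 + 10p)

The residues treated are {0, 2}, so the missing case is m ≡ 1 (mod 3); write m = 3p+1.
Then 2(3p+1)^3 + 6(3p+1)^2 - 8(3p+1) = 54p^3 + 108p^2 + 30p = 3(18p^3 + 36p^2 + 10p).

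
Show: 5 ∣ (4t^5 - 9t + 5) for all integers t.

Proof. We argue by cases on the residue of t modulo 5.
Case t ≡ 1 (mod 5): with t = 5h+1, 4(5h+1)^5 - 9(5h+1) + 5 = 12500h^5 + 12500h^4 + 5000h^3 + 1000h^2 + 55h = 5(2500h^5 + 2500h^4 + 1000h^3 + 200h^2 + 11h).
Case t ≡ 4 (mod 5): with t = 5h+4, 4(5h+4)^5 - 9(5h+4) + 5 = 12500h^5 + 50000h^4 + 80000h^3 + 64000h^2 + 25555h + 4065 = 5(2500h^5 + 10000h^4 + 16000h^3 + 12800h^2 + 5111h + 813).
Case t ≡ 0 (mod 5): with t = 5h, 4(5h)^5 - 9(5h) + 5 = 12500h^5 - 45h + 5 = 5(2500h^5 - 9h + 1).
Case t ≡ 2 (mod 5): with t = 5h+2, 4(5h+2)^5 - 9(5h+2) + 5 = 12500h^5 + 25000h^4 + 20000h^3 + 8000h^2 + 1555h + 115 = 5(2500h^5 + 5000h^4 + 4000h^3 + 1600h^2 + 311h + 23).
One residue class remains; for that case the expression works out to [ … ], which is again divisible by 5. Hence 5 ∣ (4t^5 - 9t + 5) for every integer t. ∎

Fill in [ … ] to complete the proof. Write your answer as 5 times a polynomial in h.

5(2500h^5 + 7500h^4 + 9000h^3 + 5400h^2 + 1611h + 190)

Only t ≡ 3 (mod 5) is unaccounted for. Put t = 5h+3:
4(5h+3)^5 - 9(5h+3) + 5 expands to 12500h^5 + 37500h^4 + 45000h^3 + 27000h^2 + 8055h + 950,
and factoring out 5 leaves 5(2500h^5 + 7500h^4 + 9000h^3 + 5400h^2 + 1611h + 190).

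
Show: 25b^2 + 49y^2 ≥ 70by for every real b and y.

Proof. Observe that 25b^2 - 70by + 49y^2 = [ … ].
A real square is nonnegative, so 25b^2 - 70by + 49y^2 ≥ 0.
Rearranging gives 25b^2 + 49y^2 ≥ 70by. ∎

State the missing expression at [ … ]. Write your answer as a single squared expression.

(5b - 7y)^2

The leading and trailing coefficients are 5^2 and 7^2, and 70 = 2·5·7, so the trinomial is (5b - 7y)^2.
Hence 25b^2 - 70by + 49y^2 ≥ 0.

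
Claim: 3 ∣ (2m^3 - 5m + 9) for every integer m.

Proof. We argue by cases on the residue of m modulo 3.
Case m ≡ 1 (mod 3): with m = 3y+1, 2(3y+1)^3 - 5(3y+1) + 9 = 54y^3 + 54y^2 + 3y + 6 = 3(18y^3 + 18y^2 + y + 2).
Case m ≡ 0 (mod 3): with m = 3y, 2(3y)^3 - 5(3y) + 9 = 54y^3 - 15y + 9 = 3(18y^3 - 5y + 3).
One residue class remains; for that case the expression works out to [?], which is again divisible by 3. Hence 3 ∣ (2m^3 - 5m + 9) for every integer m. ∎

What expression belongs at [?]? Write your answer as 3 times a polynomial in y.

3(18y^3 + 36y^2 + 19y + 5)

Only m ≡ 2 (mod 3) is unaccounted for. Put m = 3y+2:
2(3y+2)^3 - 5(3y+2) + 9 expands to 54y^3 + 108y^2 + 57y + 15,
and factoring out 3 leaves 3(18y^3 + 36y^2 + 19y + 5).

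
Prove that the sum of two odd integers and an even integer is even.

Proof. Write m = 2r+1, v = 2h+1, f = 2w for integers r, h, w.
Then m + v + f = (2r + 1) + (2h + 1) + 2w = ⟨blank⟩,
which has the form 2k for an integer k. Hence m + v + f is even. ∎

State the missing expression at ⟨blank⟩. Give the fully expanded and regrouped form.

2(h + r + w + 1)

Expanding: (2r + 1) + (2h + 1) + 2w = 2h + 2r + 2w + 2.
Every term is even; pulling out the factor of 2 gives 2(h + r + w + 1).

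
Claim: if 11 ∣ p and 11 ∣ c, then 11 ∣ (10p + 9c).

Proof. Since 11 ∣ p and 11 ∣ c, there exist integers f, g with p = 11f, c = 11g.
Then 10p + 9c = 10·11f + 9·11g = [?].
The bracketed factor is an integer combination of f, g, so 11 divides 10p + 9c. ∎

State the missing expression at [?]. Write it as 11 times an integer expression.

Pull the common 11 out of every term: 10·11f + 9·11g = 11(10f + 9g).
10f + 9g is an integer, which exhibits the divisibility.

11(10f + 9g)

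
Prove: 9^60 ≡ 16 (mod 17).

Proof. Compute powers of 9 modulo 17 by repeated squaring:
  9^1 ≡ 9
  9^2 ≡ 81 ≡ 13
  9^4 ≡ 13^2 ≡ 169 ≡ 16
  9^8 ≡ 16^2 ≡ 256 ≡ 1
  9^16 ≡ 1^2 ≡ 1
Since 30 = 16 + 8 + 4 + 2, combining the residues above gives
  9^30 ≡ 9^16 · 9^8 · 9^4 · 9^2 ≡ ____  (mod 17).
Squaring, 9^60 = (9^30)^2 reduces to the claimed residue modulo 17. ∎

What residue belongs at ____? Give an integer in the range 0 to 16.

9^16 · 9^8 · 9^4 · 9^2 ≡ 1 · 1 · 16 · 13 = 208.
208 mod 17 = 4, so 9^30 ≡ 4 (mod 17).

4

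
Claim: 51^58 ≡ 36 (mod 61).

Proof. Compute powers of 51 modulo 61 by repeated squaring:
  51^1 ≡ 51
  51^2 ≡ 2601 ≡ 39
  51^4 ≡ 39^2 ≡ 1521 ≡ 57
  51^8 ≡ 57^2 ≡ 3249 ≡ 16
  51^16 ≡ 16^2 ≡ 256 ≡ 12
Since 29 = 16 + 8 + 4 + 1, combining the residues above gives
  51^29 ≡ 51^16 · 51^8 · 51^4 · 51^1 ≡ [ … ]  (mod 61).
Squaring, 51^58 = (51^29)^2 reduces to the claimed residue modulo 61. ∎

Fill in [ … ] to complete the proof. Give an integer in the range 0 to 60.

51^16 · 51^8 · 51^4 · 51^1 ≡ 12 · 16 · 57 · 51 = 558144.
558144 mod 61 = 55, so 51^29 ≡ 55 (mod 61).

55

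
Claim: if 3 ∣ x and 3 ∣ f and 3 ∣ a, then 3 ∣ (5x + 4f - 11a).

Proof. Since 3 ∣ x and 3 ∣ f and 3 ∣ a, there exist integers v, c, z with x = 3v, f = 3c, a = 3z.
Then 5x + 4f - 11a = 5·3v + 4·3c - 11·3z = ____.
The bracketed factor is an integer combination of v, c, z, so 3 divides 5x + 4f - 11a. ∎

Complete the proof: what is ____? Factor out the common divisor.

Pull the common 3 out of every term: 5·3v + 4·3c - 11·3z = 3(4c + 5v - 11z).
4c + 5v - 11z is an integer, which exhibits the divisibility.

3(4c + 5v - 11z)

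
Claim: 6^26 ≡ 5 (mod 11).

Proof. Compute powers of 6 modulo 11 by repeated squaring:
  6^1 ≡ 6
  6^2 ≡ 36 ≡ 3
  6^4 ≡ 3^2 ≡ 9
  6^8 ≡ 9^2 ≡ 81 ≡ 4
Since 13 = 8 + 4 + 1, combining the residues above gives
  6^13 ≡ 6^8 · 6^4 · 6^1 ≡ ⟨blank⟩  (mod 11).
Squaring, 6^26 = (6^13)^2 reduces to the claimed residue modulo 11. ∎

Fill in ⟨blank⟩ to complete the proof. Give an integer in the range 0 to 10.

7

Multiply the listed residues: 4 · 9 · 6 = 36 → 216.
Reducing modulo 11: 216 = 19·11 + 7, so 6^13 ≡ 7.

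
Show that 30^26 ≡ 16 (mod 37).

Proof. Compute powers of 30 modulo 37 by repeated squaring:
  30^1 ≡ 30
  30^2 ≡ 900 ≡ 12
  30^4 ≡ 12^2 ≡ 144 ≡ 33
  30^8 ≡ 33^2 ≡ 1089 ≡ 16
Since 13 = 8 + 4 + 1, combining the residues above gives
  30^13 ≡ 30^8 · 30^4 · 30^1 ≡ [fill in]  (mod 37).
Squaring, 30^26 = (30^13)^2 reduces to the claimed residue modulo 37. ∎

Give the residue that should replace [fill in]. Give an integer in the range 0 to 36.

4

Multiply the listed residues: 16 · 33 · 30 = 528 → 15840.
Reducing modulo 37: 15840 = 428·37 + 4, so 30^13 ≡ 4.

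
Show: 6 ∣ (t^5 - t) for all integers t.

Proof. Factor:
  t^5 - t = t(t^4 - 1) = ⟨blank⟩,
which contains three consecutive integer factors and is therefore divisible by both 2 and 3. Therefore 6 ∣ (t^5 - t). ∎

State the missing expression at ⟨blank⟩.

(t - 1)t(t + 1)(t^2 + 1)

t^4 - 1 = (t^2 - 1)(t^2 + 1), and t^2 - 1 = (t-1)(t+1).
So t(t^4 - 1) = (t - 1)t(t + 1)(t^2 + 1).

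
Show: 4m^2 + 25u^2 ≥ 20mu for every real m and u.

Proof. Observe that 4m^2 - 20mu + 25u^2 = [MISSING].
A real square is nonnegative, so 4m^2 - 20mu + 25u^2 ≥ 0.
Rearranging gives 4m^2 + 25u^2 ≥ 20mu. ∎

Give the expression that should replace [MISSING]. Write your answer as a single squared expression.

(2m - 5u)^2

4m^2 - 20mu + 25u^2 is a perfect-square trinomial: the outer terms are (2m)^2 and (5u)^2, and the cross term is -2·2m·5u.
So 4m^2 - 20mu + 25u^2 = (2m - 5u)^2 ≥ 0.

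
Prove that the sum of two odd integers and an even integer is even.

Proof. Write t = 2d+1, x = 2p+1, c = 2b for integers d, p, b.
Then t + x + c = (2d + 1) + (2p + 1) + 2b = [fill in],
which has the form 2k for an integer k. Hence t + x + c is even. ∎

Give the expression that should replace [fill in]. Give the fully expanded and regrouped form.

2(b + d + p + 1)

Expanding: (2d + 1) + (2p + 1) + 2b = 2b + 2d + 2p + 2.
Every term is even; pulling out the factor of 2 gives 2(b + d + p + 1).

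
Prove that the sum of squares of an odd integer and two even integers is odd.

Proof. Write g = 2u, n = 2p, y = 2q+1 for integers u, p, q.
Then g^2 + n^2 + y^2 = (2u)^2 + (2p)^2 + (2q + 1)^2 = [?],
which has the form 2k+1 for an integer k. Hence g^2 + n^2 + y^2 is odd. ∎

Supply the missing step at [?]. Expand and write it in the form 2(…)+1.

2(2p^2 + 2q^2 + 2q + 2u^2) + 1

(2u)^2 + (2p)^2 + (2q + 1)^2 = 4p^2 + 4q^2 + 4q + 4u^2 + 1
= 2(2p^2 + 2q^2 + 2q + 2u^2) + 1.
Since 2p^2 + 2q^2 + 2q + 2u^2 is an integer, the sum of squares is of the form 2k+1 for an integer k.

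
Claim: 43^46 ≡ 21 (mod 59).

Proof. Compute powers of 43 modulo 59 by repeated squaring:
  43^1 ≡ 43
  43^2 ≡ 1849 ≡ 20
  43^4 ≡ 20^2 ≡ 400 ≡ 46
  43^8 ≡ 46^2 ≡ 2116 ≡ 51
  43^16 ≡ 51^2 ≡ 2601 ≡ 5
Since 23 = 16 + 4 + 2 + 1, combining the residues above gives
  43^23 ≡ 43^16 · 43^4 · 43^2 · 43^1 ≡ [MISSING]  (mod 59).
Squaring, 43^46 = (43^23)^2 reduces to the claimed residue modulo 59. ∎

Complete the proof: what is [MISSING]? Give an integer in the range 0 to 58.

32

Multiply the listed residues: 5 · 46 · 20 · 43 = 230 → 4600 → 197800.
Reducing modulo 59: 197800 = 3352·59 + 32, so 43^23 ≡ 32.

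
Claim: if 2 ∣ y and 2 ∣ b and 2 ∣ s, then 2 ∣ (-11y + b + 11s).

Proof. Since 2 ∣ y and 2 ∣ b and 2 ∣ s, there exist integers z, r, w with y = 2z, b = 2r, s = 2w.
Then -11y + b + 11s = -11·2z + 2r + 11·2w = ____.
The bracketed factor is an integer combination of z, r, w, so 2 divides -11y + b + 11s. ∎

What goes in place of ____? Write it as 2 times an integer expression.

2(r + 11w - 11z)

Pull the common 2 out of every term: -11·2z + 2r + 11·2w = 2(r + 11w - 11z).
r + 11w - 11z is an integer, which exhibits the divisibility.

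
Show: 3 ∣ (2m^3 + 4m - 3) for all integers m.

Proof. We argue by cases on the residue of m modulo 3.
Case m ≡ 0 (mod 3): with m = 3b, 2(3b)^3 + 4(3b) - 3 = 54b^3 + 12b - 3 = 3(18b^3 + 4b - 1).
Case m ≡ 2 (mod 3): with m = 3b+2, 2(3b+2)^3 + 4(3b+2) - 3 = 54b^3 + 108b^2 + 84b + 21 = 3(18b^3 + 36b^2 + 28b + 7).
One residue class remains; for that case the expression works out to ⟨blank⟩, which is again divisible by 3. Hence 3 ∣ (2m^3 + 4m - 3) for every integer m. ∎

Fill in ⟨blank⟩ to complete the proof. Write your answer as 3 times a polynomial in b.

Only m ≡ 1 (mod 3) is unaccounted for. Put m = 3b+1:
2(3b+1)^3 + 4(3b+1) - 3 expands to 54b^3 + 54b^2 + 30b + 3,
and factoring out 3 leaves 3(18b^3 + 18b^2 + 10b + 1).

3(18b^3 + 18b^2 + 10b + 1)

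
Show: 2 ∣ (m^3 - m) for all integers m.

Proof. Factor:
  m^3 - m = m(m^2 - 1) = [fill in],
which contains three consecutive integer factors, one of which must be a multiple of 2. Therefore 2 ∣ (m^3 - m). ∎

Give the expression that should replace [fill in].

m(m^2 - 1) = m(m - 1)(m + 1) = (m - 1)m(m + 1).
These three factors are consecutive integers, so their product is divisible by 2.

(m - 1)m(m + 1)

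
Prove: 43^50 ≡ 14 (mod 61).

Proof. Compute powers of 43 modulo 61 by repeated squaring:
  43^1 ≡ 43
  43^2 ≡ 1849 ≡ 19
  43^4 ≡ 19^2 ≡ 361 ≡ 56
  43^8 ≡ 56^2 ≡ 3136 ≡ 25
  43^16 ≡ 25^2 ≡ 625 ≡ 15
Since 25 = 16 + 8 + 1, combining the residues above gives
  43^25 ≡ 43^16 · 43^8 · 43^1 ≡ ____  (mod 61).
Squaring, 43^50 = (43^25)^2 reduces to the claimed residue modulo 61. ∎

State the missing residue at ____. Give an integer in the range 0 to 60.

Multiply the listed residues: 15 · 25 · 43 = 375 → 16125.
Reducing modulo 61: 16125 = 264·61 + 21, so 43^25 ≡ 21.

21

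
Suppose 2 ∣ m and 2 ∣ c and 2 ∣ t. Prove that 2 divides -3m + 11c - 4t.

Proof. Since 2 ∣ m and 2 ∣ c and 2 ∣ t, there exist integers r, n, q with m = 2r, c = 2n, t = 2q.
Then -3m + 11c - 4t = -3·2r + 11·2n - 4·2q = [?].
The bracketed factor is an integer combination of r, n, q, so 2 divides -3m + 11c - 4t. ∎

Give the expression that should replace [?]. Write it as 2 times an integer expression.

2(11n - 4q - 3r)

Pull the common 2 out of every term: -3·2r + 11·2n - 4·2q = 2(11n - 4q - 3r).
11n - 4q - 3r is an integer, which exhibits the divisibility.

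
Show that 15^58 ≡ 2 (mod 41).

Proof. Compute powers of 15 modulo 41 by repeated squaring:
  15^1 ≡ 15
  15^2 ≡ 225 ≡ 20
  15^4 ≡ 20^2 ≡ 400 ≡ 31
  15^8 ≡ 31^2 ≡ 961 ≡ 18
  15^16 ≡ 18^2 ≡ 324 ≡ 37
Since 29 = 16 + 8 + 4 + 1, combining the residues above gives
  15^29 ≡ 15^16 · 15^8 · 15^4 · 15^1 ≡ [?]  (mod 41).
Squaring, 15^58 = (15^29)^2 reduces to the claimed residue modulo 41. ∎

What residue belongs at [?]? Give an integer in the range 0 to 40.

15^16 · 15^8 · 15^4 · 15^1 ≡ 37 · 18 · 31 · 15 = 309690.
309690 mod 41 = 17, so 15^29 ≡ 17 (mod 41).

17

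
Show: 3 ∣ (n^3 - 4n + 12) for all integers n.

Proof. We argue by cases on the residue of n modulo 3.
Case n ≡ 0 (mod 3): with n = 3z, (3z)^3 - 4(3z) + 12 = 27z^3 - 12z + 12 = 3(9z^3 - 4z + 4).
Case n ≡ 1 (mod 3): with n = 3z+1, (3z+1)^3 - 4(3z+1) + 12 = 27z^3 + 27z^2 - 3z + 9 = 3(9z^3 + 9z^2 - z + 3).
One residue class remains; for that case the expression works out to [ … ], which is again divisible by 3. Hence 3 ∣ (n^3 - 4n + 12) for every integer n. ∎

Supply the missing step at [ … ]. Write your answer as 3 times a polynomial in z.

3(9z^3 + 18z^2 + 8z + 4)

Only n ≡ 2 (mod 3) is unaccounted for. Put n = 3z+2:
(3z+2)^3 - 4(3z+2) + 12 expands to 27z^3 + 54z^2 + 24z + 12,
and factoring out 3 leaves 3(9z^3 + 18z^2 + 8z + 4).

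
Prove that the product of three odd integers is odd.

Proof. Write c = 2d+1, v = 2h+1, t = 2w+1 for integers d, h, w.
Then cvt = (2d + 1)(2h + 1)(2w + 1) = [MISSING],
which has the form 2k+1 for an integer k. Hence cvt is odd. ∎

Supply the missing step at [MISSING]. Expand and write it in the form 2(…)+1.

2(4dhw + 2dh + 2dw + d + 2hw + h + w) + 1

Expanding: (2d + 1)(2h + 1)(2w + 1) = 8dhw + 4dh + 4dw + 2d + 4hw + 2h + 2w + 1.
Every term except the constant is even, so this is 2(4dhw + 2dh + 2dw + d + 2hw + h + w) + 1,
and 4dhw + 2dh + 2dw + d + 2hw + h + w ∈ ℤ gives the required form.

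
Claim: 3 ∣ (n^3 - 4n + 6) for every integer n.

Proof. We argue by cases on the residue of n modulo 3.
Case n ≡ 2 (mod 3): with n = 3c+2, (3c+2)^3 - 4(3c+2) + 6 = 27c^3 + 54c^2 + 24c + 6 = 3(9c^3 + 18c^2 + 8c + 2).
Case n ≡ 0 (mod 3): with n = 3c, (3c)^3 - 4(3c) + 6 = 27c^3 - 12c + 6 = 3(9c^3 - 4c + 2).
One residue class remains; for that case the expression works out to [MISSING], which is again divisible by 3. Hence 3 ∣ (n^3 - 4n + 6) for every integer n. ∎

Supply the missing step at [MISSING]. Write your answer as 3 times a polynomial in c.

3(9c^3 + 9c^2 - c + 1)

Only n ≡ 1 (mod 3) is unaccounted for. Put n = 3c+1:
(3c+1)^3 - 4(3c+1) + 6 expands to 27c^3 + 27c^2 - 3c + 3,
and factoring out 3 leaves 3(9c^3 + 9c^2 - c + 1).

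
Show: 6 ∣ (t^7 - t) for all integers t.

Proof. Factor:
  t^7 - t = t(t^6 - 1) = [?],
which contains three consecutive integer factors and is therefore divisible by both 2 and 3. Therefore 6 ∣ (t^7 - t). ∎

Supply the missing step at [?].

(t - 1)t(t + 1)(t^4 + t^2 + 1)

t^6 - 1 = (t^2 - 1)(t^4 + t^2 + 1), and t^2 - 1 = (t-1)(t+1).
So t(t^6 - 1) = (t - 1)t(t + 1)(t^4 + t^2 + 1).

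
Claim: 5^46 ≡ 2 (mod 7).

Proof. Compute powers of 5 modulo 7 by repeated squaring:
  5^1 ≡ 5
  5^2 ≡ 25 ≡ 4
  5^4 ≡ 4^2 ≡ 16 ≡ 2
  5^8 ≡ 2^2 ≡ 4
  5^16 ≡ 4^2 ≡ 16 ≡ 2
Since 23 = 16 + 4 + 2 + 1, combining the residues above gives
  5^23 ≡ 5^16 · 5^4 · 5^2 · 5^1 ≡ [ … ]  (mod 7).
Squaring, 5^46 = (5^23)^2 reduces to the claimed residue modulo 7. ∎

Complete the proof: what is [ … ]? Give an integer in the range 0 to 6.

5^16 · 5^4 · 5^2 · 5^1 ≡ 2 · 2 · 4 · 5 = 80.
80 mod 7 = 3, so 5^23 ≡ 3 (mod 7).

3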